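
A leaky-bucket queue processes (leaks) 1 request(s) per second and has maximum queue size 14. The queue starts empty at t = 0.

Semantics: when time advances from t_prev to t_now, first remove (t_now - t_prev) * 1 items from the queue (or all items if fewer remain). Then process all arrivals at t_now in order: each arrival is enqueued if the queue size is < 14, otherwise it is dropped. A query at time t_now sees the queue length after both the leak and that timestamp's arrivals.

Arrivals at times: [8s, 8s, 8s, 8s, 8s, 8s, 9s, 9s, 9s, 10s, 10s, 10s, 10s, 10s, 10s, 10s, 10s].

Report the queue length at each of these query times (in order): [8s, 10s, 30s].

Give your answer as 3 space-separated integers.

Queue lengths at query times:
  query t=8s: backlog = 6
  query t=10s: backlog = 14
  query t=30s: backlog = 0

Answer: 6 14 0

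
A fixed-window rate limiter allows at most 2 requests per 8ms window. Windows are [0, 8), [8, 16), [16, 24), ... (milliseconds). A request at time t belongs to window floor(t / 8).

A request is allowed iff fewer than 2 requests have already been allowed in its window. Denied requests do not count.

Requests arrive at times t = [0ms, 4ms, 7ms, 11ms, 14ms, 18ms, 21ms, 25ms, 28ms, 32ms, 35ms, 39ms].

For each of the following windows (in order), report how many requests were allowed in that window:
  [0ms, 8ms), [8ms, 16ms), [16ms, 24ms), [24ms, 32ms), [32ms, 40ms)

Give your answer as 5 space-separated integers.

Answer: 2 2 2 2 2

Derivation:
Processing requests:
  req#1 t=0ms (window 0): ALLOW
  req#2 t=4ms (window 0): ALLOW
  req#3 t=7ms (window 0): DENY
  req#4 t=11ms (window 1): ALLOW
  req#5 t=14ms (window 1): ALLOW
  req#6 t=18ms (window 2): ALLOW
  req#7 t=21ms (window 2): ALLOW
  req#8 t=25ms (window 3): ALLOW
  req#9 t=28ms (window 3): ALLOW
  req#10 t=32ms (window 4): ALLOW
  req#11 t=35ms (window 4): ALLOW
  req#12 t=39ms (window 4): DENY

Allowed counts by window: 2 2 2 2 2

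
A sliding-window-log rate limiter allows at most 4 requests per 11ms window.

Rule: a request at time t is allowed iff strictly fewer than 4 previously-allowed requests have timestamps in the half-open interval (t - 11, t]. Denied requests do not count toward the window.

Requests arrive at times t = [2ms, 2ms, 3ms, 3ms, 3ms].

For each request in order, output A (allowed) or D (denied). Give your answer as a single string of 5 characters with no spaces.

Answer: AAAAD

Derivation:
Tracking allowed requests in the window:
  req#1 t=2ms: ALLOW
  req#2 t=2ms: ALLOW
  req#3 t=3ms: ALLOW
  req#4 t=3ms: ALLOW
  req#5 t=3ms: DENY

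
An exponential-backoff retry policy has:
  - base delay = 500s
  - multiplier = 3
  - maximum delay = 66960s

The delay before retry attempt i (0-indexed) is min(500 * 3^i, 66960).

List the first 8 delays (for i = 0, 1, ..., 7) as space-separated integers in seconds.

Computing each delay:
  i=0: min(500*3^0, 66960) = 500
  i=1: min(500*3^1, 66960) = 1500
  i=2: min(500*3^2, 66960) = 4500
  i=3: min(500*3^3, 66960) = 13500
  i=4: min(500*3^4, 66960) = 40500
  i=5: min(500*3^5, 66960) = 66960
  i=6: min(500*3^6, 66960) = 66960
  i=7: min(500*3^7, 66960) = 66960

Answer: 500 1500 4500 13500 40500 66960 66960 66960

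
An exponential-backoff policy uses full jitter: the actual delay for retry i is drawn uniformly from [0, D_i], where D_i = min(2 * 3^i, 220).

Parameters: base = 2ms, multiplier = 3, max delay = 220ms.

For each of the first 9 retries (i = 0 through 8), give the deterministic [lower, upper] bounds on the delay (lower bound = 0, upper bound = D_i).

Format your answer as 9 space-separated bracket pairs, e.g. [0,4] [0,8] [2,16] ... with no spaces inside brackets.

Answer: [0,2] [0,6] [0,18] [0,54] [0,162] [0,220] [0,220] [0,220] [0,220]

Derivation:
Computing bounds per retry:
  i=0: D_i=min(2*3^0,220)=2, bounds=[0,2]
  i=1: D_i=min(2*3^1,220)=6, bounds=[0,6]
  i=2: D_i=min(2*3^2,220)=18, bounds=[0,18]
  i=3: D_i=min(2*3^3,220)=54, bounds=[0,54]
  i=4: D_i=min(2*3^4,220)=162, bounds=[0,162]
  i=5: D_i=min(2*3^5,220)=220, bounds=[0,220]
  i=6: D_i=min(2*3^6,220)=220, bounds=[0,220]
  i=7: D_i=min(2*3^7,220)=220, bounds=[0,220]
  i=8: D_i=min(2*3^8,220)=220, bounds=[0,220]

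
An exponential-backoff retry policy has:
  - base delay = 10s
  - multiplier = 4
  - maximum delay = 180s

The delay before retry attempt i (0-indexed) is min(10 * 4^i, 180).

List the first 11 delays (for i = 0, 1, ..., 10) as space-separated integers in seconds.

Answer: 10 40 160 180 180 180 180 180 180 180 180

Derivation:
Computing each delay:
  i=0: min(10*4^0, 180) = 10
  i=1: min(10*4^1, 180) = 40
  i=2: min(10*4^2, 180) = 160
  i=3: min(10*4^3, 180) = 180
  i=4: min(10*4^4, 180) = 180
  i=5: min(10*4^5, 180) = 180
  i=6: min(10*4^6, 180) = 180
  i=7: min(10*4^7, 180) = 180
  i=8: min(10*4^8, 180) = 180
  i=9: min(10*4^9, 180) = 180
  i=10: min(10*4^10, 180) = 180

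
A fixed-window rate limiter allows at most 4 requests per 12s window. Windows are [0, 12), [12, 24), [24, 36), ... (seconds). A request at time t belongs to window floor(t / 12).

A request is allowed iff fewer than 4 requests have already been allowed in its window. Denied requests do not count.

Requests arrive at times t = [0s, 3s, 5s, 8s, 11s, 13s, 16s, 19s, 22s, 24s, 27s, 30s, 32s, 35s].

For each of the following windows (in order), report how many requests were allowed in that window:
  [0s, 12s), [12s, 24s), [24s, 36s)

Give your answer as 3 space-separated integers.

Processing requests:
  req#1 t=0s (window 0): ALLOW
  req#2 t=3s (window 0): ALLOW
  req#3 t=5s (window 0): ALLOW
  req#4 t=8s (window 0): ALLOW
  req#5 t=11s (window 0): DENY
  req#6 t=13s (window 1): ALLOW
  req#7 t=16s (window 1): ALLOW
  req#8 t=19s (window 1): ALLOW
  req#9 t=22s (window 1): ALLOW
  req#10 t=24s (window 2): ALLOW
  req#11 t=27s (window 2): ALLOW
  req#12 t=30s (window 2): ALLOW
  req#13 t=32s (window 2): ALLOW
  req#14 t=35s (window 2): DENY

Allowed counts by window: 4 4 4

Answer: 4 4 4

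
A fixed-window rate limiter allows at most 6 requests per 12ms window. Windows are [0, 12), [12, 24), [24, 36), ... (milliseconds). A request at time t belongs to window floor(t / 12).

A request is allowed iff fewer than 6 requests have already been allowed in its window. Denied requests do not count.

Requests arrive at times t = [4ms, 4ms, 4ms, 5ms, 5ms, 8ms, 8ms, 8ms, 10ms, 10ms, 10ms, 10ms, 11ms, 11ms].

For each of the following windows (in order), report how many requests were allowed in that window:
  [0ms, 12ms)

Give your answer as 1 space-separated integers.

Processing requests:
  req#1 t=4ms (window 0): ALLOW
  req#2 t=4ms (window 0): ALLOW
  req#3 t=4ms (window 0): ALLOW
  req#4 t=5ms (window 0): ALLOW
  req#5 t=5ms (window 0): ALLOW
  req#6 t=8ms (window 0): ALLOW
  req#7 t=8ms (window 0): DENY
  req#8 t=8ms (window 0): DENY
  req#9 t=10ms (window 0): DENY
  req#10 t=10ms (window 0): DENY
  req#11 t=10ms (window 0): DENY
  req#12 t=10ms (window 0): DENY
  req#13 t=11ms (window 0): DENY
  req#14 t=11ms (window 0): DENY

Allowed counts by window: 6

Answer: 6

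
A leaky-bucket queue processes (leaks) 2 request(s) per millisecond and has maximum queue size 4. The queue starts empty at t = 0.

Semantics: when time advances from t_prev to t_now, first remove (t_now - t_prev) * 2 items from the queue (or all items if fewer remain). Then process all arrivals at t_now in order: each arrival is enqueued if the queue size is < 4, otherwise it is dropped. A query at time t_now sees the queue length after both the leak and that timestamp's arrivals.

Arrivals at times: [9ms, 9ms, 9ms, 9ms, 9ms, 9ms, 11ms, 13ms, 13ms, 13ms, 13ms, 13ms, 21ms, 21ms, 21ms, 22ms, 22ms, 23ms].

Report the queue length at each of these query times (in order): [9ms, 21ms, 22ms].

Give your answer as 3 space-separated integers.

Answer: 4 3 3

Derivation:
Queue lengths at query times:
  query t=9ms: backlog = 4
  query t=21ms: backlog = 3
  query t=22ms: backlog = 3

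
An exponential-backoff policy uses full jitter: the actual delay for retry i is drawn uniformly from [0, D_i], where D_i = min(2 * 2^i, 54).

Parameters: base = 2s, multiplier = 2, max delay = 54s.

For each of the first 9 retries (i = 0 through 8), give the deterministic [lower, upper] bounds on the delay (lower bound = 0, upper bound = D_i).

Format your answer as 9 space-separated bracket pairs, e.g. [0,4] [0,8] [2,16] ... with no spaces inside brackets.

Answer: [0,2] [0,4] [0,8] [0,16] [0,32] [0,54] [0,54] [0,54] [0,54]

Derivation:
Computing bounds per retry:
  i=0: D_i=min(2*2^0,54)=2, bounds=[0,2]
  i=1: D_i=min(2*2^1,54)=4, bounds=[0,4]
  i=2: D_i=min(2*2^2,54)=8, bounds=[0,8]
  i=3: D_i=min(2*2^3,54)=16, bounds=[0,16]
  i=4: D_i=min(2*2^4,54)=32, bounds=[0,32]
  i=5: D_i=min(2*2^5,54)=54, bounds=[0,54]
  i=6: D_i=min(2*2^6,54)=54, bounds=[0,54]
  i=7: D_i=min(2*2^7,54)=54, bounds=[0,54]
  i=8: D_i=min(2*2^8,54)=54, bounds=[0,54]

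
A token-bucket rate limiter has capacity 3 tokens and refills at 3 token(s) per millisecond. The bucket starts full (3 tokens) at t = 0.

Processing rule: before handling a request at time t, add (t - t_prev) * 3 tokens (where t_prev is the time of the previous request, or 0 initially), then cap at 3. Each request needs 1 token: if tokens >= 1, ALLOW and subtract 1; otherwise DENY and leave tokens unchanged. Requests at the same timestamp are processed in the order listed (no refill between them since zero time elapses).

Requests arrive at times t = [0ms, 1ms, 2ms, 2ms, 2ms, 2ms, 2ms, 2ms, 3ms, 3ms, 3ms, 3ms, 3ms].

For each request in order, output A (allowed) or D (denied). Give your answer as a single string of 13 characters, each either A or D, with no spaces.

Answer: AAAAADDDAAADD

Derivation:
Simulating step by step:
  req#1 t=0ms: ALLOW
  req#2 t=1ms: ALLOW
  req#3 t=2ms: ALLOW
  req#4 t=2ms: ALLOW
  req#5 t=2ms: ALLOW
  req#6 t=2ms: DENY
  req#7 t=2ms: DENY
  req#8 t=2ms: DENY
  req#9 t=3ms: ALLOW
  req#10 t=3ms: ALLOW
  req#11 t=3ms: ALLOW
  req#12 t=3ms: DENY
  req#13 t=3ms: DENY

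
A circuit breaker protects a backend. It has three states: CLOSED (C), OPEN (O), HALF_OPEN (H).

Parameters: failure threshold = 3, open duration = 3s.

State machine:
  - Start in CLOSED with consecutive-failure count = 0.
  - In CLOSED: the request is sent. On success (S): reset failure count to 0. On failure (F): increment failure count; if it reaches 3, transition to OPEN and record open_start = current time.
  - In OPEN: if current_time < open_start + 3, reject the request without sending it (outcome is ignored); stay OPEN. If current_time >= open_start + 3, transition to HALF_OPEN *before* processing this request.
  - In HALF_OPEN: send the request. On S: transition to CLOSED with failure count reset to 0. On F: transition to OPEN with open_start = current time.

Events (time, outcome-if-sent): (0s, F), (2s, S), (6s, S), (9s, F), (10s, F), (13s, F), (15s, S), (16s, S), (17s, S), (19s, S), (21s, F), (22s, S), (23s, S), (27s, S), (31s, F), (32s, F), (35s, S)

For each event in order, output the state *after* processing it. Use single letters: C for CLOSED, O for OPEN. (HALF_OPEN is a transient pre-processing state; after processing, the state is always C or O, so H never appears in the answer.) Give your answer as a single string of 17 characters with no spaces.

Answer: CCCCCOOCCCCCCCCCC

Derivation:
State after each event:
  event#1 t=0s outcome=F: state=CLOSED
  event#2 t=2s outcome=S: state=CLOSED
  event#3 t=6s outcome=S: state=CLOSED
  event#4 t=9s outcome=F: state=CLOSED
  event#5 t=10s outcome=F: state=CLOSED
  event#6 t=13s outcome=F: state=OPEN
  event#7 t=15s outcome=S: state=OPEN
  event#8 t=16s outcome=S: state=CLOSED
  event#9 t=17s outcome=S: state=CLOSED
  event#10 t=19s outcome=S: state=CLOSED
  event#11 t=21s outcome=F: state=CLOSED
  event#12 t=22s outcome=S: state=CLOSED
  event#13 t=23s outcome=S: state=CLOSED
  event#14 t=27s outcome=S: state=CLOSED
  event#15 t=31s outcome=F: state=CLOSED
  event#16 t=32s outcome=F: state=CLOSED
  event#17 t=35s outcome=S: state=CLOSED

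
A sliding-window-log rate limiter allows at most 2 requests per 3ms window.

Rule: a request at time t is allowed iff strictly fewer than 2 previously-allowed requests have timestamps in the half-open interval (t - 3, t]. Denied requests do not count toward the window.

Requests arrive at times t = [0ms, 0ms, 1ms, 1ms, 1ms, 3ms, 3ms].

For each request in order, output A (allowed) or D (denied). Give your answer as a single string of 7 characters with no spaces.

Answer: AADDDAA

Derivation:
Tracking allowed requests in the window:
  req#1 t=0ms: ALLOW
  req#2 t=0ms: ALLOW
  req#3 t=1ms: DENY
  req#4 t=1ms: DENY
  req#5 t=1ms: DENY
  req#6 t=3ms: ALLOW
  req#7 t=3ms: ALLOW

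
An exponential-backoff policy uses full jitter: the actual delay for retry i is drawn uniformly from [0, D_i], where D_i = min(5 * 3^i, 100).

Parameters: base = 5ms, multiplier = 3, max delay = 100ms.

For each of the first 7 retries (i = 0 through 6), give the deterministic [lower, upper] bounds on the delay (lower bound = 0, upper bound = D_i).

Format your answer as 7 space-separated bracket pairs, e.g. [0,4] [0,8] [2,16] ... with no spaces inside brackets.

Answer: [0,5] [0,15] [0,45] [0,100] [0,100] [0,100] [0,100]

Derivation:
Computing bounds per retry:
  i=0: D_i=min(5*3^0,100)=5, bounds=[0,5]
  i=1: D_i=min(5*3^1,100)=15, bounds=[0,15]
  i=2: D_i=min(5*3^2,100)=45, bounds=[0,45]
  i=3: D_i=min(5*3^3,100)=100, bounds=[0,100]
  i=4: D_i=min(5*3^4,100)=100, bounds=[0,100]
  i=5: D_i=min(5*3^5,100)=100, bounds=[0,100]
  i=6: D_i=min(5*3^6,100)=100, bounds=[0,100]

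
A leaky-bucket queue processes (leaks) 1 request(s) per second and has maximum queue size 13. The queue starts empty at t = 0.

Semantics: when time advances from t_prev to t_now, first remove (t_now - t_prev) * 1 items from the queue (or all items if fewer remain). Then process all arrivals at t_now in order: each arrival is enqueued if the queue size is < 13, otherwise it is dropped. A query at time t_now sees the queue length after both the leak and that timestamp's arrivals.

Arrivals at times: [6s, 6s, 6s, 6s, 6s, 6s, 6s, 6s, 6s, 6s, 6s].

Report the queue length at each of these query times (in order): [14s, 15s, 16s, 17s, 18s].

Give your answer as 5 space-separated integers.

Queue lengths at query times:
  query t=14s: backlog = 3
  query t=15s: backlog = 2
  query t=16s: backlog = 1
  query t=17s: backlog = 0
  query t=18s: backlog = 0

Answer: 3 2 1 0 0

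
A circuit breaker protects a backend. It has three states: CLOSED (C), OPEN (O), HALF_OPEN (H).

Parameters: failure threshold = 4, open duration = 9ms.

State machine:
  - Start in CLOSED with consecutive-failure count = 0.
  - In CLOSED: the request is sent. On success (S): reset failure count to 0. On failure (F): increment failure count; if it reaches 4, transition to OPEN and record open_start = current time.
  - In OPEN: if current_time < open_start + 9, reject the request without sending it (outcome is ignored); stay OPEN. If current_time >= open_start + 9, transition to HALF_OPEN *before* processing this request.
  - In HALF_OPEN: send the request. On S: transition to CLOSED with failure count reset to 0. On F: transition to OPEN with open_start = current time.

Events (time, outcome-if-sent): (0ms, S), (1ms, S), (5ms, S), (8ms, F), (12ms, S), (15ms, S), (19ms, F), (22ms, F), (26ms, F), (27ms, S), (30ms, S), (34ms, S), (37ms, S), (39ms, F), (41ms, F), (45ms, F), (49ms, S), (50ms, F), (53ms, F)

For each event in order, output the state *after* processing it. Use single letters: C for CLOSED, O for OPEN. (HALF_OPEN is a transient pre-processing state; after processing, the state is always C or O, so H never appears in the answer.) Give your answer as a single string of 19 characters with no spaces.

State after each event:
  event#1 t=0ms outcome=S: state=CLOSED
  event#2 t=1ms outcome=S: state=CLOSED
  event#3 t=5ms outcome=S: state=CLOSED
  event#4 t=8ms outcome=F: state=CLOSED
  event#5 t=12ms outcome=S: state=CLOSED
  event#6 t=15ms outcome=S: state=CLOSED
  event#7 t=19ms outcome=F: state=CLOSED
  event#8 t=22ms outcome=F: state=CLOSED
  event#9 t=26ms outcome=F: state=CLOSED
  event#10 t=27ms outcome=S: state=CLOSED
  event#11 t=30ms outcome=S: state=CLOSED
  event#12 t=34ms outcome=S: state=CLOSED
  event#13 t=37ms outcome=S: state=CLOSED
  event#14 t=39ms outcome=F: state=CLOSED
  event#15 t=41ms outcome=F: state=CLOSED
  event#16 t=45ms outcome=F: state=CLOSED
  event#17 t=49ms outcome=S: state=CLOSED
  event#18 t=50ms outcome=F: state=CLOSED
  event#19 t=53ms outcome=F: state=CLOSED

Answer: CCCCCCCCCCCCCCCCCCC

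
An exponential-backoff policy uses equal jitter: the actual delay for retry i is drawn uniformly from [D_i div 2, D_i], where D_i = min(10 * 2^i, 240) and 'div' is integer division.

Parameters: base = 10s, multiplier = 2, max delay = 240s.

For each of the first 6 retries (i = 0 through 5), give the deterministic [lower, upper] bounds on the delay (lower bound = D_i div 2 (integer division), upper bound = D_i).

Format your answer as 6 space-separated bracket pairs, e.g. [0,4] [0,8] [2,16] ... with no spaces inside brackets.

Computing bounds per retry:
  i=0: D_i=min(10*2^0,240)=10, bounds=[5,10]
  i=1: D_i=min(10*2^1,240)=20, bounds=[10,20]
  i=2: D_i=min(10*2^2,240)=40, bounds=[20,40]
  i=3: D_i=min(10*2^3,240)=80, bounds=[40,80]
  i=4: D_i=min(10*2^4,240)=160, bounds=[80,160]
  i=5: D_i=min(10*2^5,240)=240, bounds=[120,240]

Answer: [5,10] [10,20] [20,40] [40,80] [80,160] [120,240]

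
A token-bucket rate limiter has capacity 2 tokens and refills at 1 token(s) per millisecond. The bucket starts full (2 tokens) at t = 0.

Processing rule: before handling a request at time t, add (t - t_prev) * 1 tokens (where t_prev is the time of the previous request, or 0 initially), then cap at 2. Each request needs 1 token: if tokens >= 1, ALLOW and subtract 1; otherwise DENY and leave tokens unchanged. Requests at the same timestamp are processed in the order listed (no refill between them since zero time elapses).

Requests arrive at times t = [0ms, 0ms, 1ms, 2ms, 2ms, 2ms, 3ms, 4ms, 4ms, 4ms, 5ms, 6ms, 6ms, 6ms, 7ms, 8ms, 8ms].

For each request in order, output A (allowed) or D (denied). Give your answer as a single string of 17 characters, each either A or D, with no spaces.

Simulating step by step:
  req#1 t=0ms: ALLOW
  req#2 t=0ms: ALLOW
  req#3 t=1ms: ALLOW
  req#4 t=2ms: ALLOW
  req#5 t=2ms: DENY
  req#6 t=2ms: DENY
  req#7 t=3ms: ALLOW
  req#8 t=4ms: ALLOW
  req#9 t=4ms: DENY
  req#10 t=4ms: DENY
  req#11 t=5ms: ALLOW
  req#12 t=6ms: ALLOW
  req#13 t=6ms: DENY
  req#14 t=6ms: DENY
  req#15 t=7ms: ALLOW
  req#16 t=8ms: ALLOW
  req#17 t=8ms: DENY

Answer: AAAADDAADDAADDAAD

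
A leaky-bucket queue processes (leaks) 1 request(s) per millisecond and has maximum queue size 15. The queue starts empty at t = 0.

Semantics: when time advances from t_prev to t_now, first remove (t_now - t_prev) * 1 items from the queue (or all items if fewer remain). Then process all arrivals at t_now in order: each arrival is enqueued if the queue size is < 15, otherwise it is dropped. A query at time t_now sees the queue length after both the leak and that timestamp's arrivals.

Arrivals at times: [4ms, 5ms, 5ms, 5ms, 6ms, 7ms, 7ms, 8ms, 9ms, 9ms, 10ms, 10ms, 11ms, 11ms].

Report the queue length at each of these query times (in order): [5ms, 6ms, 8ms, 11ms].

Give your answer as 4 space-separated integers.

Answer: 3 3 4 7

Derivation:
Queue lengths at query times:
  query t=5ms: backlog = 3
  query t=6ms: backlog = 3
  query t=8ms: backlog = 4
  query t=11ms: backlog = 7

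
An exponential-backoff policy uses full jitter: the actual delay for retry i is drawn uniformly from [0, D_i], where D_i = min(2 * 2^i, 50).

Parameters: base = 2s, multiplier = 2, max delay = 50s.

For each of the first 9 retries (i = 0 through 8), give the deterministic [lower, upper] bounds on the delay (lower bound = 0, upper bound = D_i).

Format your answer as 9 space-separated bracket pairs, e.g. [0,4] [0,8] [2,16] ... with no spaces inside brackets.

Computing bounds per retry:
  i=0: D_i=min(2*2^0,50)=2, bounds=[0,2]
  i=1: D_i=min(2*2^1,50)=4, bounds=[0,4]
  i=2: D_i=min(2*2^2,50)=8, bounds=[0,8]
  i=3: D_i=min(2*2^3,50)=16, bounds=[0,16]
  i=4: D_i=min(2*2^4,50)=32, bounds=[0,32]
  i=5: D_i=min(2*2^5,50)=50, bounds=[0,50]
  i=6: D_i=min(2*2^6,50)=50, bounds=[0,50]
  i=7: D_i=min(2*2^7,50)=50, bounds=[0,50]
  i=8: D_i=min(2*2^8,50)=50, bounds=[0,50]

Answer: [0,2] [0,4] [0,8] [0,16] [0,32] [0,50] [0,50] [0,50] [0,50]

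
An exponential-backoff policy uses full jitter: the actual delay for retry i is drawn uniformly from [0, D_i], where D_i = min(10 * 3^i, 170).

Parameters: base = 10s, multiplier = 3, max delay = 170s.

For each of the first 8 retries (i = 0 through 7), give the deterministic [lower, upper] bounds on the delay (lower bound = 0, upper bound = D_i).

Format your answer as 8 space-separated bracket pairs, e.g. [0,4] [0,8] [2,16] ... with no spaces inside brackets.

Computing bounds per retry:
  i=0: D_i=min(10*3^0,170)=10, bounds=[0,10]
  i=1: D_i=min(10*3^1,170)=30, bounds=[0,30]
  i=2: D_i=min(10*3^2,170)=90, bounds=[0,90]
  i=3: D_i=min(10*3^3,170)=170, bounds=[0,170]
  i=4: D_i=min(10*3^4,170)=170, bounds=[0,170]
  i=5: D_i=min(10*3^5,170)=170, bounds=[0,170]
  i=6: D_i=min(10*3^6,170)=170, bounds=[0,170]
  i=7: D_i=min(10*3^7,170)=170, bounds=[0,170]

Answer: [0,10] [0,30] [0,90] [0,170] [0,170] [0,170] [0,170] [0,170]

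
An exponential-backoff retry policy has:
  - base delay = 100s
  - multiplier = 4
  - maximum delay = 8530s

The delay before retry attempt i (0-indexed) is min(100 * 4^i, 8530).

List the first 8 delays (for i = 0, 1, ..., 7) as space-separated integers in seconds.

Computing each delay:
  i=0: min(100*4^0, 8530) = 100
  i=1: min(100*4^1, 8530) = 400
  i=2: min(100*4^2, 8530) = 1600
  i=3: min(100*4^3, 8530) = 6400
  i=4: min(100*4^4, 8530) = 8530
  i=5: min(100*4^5, 8530) = 8530
  i=6: min(100*4^6, 8530) = 8530
  i=7: min(100*4^7, 8530) = 8530

Answer: 100 400 1600 6400 8530 8530 8530 8530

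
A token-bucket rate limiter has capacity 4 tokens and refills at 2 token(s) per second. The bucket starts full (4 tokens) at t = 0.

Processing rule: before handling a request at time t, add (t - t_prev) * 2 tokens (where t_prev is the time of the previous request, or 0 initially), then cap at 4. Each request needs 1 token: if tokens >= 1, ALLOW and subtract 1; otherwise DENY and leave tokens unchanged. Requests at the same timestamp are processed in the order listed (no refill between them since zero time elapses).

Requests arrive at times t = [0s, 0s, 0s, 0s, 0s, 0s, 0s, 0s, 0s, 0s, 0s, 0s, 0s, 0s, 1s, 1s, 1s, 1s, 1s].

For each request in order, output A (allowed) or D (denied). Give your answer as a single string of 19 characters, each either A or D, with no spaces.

Simulating step by step:
  req#1 t=0s: ALLOW
  req#2 t=0s: ALLOW
  req#3 t=0s: ALLOW
  req#4 t=0s: ALLOW
  req#5 t=0s: DENY
  req#6 t=0s: DENY
  req#7 t=0s: DENY
  req#8 t=0s: DENY
  req#9 t=0s: DENY
  req#10 t=0s: DENY
  req#11 t=0s: DENY
  req#12 t=0s: DENY
  req#13 t=0s: DENY
  req#14 t=0s: DENY
  req#15 t=1s: ALLOW
  req#16 t=1s: ALLOW
  req#17 t=1s: DENY
  req#18 t=1s: DENY
  req#19 t=1s: DENY

Answer: AAAADDDDDDDDDDAADDD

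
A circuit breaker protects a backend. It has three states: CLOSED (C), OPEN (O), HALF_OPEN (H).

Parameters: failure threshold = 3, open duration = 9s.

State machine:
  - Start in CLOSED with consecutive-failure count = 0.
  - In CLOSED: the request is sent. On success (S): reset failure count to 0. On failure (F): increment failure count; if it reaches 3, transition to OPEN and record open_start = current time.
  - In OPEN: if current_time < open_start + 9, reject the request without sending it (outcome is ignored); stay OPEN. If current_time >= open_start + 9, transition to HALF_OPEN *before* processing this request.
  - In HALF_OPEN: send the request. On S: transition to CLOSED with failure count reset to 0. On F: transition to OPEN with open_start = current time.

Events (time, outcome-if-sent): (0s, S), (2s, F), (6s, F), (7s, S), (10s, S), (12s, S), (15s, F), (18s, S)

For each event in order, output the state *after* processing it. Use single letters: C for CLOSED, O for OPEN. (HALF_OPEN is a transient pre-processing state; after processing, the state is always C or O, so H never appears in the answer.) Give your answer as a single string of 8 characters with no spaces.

Answer: CCCCCCCC

Derivation:
State after each event:
  event#1 t=0s outcome=S: state=CLOSED
  event#2 t=2s outcome=F: state=CLOSED
  event#3 t=6s outcome=F: state=CLOSED
  event#4 t=7s outcome=S: state=CLOSED
  event#5 t=10s outcome=S: state=CLOSED
  event#6 t=12s outcome=S: state=CLOSED
  event#7 t=15s outcome=F: state=CLOSED
  event#8 t=18s outcome=S: state=CLOSED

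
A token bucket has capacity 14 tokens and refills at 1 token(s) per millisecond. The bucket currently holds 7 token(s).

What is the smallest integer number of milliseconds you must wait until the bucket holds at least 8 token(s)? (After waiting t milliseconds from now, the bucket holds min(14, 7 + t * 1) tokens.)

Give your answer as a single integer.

Answer: 1

Derivation:
Need 7 + t * 1 >= 8, so t >= 1/1.
Smallest integer t = ceil(1/1) = 1.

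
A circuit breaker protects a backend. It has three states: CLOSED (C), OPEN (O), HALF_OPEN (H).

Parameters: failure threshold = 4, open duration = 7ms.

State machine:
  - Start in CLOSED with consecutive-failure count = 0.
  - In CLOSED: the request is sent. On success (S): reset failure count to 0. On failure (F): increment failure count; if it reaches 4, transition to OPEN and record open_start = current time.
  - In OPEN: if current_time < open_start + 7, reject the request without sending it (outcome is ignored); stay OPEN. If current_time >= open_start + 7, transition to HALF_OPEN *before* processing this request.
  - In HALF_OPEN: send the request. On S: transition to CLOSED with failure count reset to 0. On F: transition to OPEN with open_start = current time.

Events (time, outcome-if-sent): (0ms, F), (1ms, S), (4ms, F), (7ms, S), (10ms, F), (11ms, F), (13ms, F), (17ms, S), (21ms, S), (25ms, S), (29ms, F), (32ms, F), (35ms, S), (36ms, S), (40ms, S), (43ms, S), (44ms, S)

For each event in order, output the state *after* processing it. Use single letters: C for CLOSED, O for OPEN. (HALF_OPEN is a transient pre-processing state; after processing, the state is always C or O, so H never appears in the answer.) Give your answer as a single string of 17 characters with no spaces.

Answer: CCCCCCCCCCCCCCCCC

Derivation:
State after each event:
  event#1 t=0ms outcome=F: state=CLOSED
  event#2 t=1ms outcome=S: state=CLOSED
  event#3 t=4ms outcome=F: state=CLOSED
  event#4 t=7ms outcome=S: state=CLOSED
  event#5 t=10ms outcome=F: state=CLOSED
  event#6 t=11ms outcome=F: state=CLOSED
  event#7 t=13ms outcome=F: state=CLOSED
  event#8 t=17ms outcome=S: state=CLOSED
  event#9 t=21ms outcome=S: state=CLOSED
  event#10 t=25ms outcome=S: state=CLOSED
  event#11 t=29ms outcome=F: state=CLOSED
  event#12 t=32ms outcome=F: state=CLOSED
  event#13 t=35ms outcome=S: state=CLOSED
  event#14 t=36ms outcome=S: state=CLOSED
  event#15 t=40ms outcome=S: state=CLOSED
  event#16 t=43ms outcome=S: state=CLOSED
  event#17 t=44ms outcome=S: state=CLOSED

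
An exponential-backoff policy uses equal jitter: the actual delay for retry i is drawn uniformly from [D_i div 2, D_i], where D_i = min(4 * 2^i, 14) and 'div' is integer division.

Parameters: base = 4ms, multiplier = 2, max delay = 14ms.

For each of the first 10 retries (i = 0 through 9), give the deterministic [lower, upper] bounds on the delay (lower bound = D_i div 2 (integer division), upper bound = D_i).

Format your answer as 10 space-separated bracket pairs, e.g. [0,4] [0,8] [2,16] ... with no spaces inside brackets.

Answer: [2,4] [4,8] [7,14] [7,14] [7,14] [7,14] [7,14] [7,14] [7,14] [7,14]

Derivation:
Computing bounds per retry:
  i=0: D_i=min(4*2^0,14)=4, bounds=[2,4]
  i=1: D_i=min(4*2^1,14)=8, bounds=[4,8]
  i=2: D_i=min(4*2^2,14)=14, bounds=[7,14]
  i=3: D_i=min(4*2^3,14)=14, bounds=[7,14]
  i=4: D_i=min(4*2^4,14)=14, bounds=[7,14]
  i=5: D_i=min(4*2^5,14)=14, bounds=[7,14]
  i=6: D_i=min(4*2^6,14)=14, bounds=[7,14]
  i=7: D_i=min(4*2^7,14)=14, bounds=[7,14]
  i=8: D_i=min(4*2^8,14)=14, bounds=[7,14]
  i=9: D_i=min(4*2^9,14)=14, bounds=[7,14]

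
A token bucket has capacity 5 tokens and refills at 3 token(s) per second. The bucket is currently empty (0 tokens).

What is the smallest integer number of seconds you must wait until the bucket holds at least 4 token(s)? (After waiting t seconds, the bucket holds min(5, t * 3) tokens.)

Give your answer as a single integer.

Answer: 2

Derivation:
Need t * 3 >= 4, so t >= 4/3.
Smallest integer t = ceil(4/3) = 2.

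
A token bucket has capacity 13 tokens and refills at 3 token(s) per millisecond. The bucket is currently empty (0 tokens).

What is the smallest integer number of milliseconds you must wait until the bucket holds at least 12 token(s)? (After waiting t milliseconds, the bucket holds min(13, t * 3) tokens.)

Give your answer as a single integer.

Need t * 3 >= 12, so t >= 12/3.
Smallest integer t = ceil(12/3) = 4.

Answer: 4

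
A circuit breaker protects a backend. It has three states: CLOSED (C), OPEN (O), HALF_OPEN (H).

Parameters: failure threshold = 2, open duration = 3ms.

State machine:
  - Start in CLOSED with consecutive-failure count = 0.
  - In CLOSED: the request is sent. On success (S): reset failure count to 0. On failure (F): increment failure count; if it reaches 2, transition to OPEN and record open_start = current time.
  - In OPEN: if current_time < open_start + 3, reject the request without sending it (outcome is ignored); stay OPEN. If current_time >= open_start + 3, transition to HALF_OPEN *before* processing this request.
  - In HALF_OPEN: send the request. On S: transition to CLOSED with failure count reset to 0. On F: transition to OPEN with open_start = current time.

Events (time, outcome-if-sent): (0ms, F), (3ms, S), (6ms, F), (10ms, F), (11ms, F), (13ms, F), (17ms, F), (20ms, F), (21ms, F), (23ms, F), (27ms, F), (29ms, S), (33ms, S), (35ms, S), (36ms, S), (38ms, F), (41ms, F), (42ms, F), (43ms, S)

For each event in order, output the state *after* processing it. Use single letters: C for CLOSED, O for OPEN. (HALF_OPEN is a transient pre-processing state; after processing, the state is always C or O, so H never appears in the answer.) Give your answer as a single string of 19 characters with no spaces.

State after each event:
  event#1 t=0ms outcome=F: state=CLOSED
  event#2 t=3ms outcome=S: state=CLOSED
  event#3 t=6ms outcome=F: state=CLOSED
  event#4 t=10ms outcome=F: state=OPEN
  event#5 t=11ms outcome=F: state=OPEN
  event#6 t=13ms outcome=F: state=OPEN
  event#7 t=17ms outcome=F: state=OPEN
  event#8 t=20ms outcome=F: state=OPEN
  event#9 t=21ms outcome=F: state=OPEN
  event#10 t=23ms outcome=F: state=OPEN
  event#11 t=27ms outcome=F: state=OPEN
  event#12 t=29ms outcome=S: state=OPEN
  event#13 t=33ms outcome=S: state=CLOSED
  event#14 t=35ms outcome=S: state=CLOSED
  event#15 t=36ms outcome=S: state=CLOSED
  event#16 t=38ms outcome=F: state=CLOSED
  event#17 t=41ms outcome=F: state=OPEN
  event#18 t=42ms outcome=F: state=OPEN
  event#19 t=43ms outcome=S: state=OPEN

Answer: CCCOOOOOOOOOCCCCOOO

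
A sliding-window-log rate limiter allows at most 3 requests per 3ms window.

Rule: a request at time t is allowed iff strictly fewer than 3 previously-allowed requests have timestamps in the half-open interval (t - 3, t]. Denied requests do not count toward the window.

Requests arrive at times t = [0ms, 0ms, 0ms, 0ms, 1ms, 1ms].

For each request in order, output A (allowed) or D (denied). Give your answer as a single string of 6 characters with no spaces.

Tracking allowed requests in the window:
  req#1 t=0ms: ALLOW
  req#2 t=0ms: ALLOW
  req#3 t=0ms: ALLOW
  req#4 t=0ms: DENY
  req#5 t=1ms: DENY
  req#6 t=1ms: DENY

Answer: AAADDD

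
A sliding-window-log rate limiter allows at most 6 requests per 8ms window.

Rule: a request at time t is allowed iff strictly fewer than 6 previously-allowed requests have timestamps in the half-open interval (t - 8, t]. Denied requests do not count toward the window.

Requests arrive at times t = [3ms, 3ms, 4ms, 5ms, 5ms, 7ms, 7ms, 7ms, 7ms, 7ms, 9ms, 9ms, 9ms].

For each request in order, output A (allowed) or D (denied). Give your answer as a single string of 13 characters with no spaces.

Answer: AAAAAADDDDDDD

Derivation:
Tracking allowed requests in the window:
  req#1 t=3ms: ALLOW
  req#2 t=3ms: ALLOW
  req#3 t=4ms: ALLOW
  req#4 t=5ms: ALLOW
  req#5 t=5ms: ALLOW
  req#6 t=7ms: ALLOW
  req#7 t=7ms: DENY
  req#8 t=7ms: DENY
  req#9 t=7ms: DENY
  req#10 t=7ms: DENY
  req#11 t=9ms: DENY
  req#12 t=9ms: DENY
  req#13 t=9ms: DENY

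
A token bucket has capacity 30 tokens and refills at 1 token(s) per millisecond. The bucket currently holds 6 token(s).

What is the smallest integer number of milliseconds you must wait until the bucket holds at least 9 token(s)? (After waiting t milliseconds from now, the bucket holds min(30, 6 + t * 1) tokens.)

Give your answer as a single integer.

Need 6 + t * 1 >= 9, so t >= 3/1.
Smallest integer t = ceil(3/1) = 3.

Answer: 3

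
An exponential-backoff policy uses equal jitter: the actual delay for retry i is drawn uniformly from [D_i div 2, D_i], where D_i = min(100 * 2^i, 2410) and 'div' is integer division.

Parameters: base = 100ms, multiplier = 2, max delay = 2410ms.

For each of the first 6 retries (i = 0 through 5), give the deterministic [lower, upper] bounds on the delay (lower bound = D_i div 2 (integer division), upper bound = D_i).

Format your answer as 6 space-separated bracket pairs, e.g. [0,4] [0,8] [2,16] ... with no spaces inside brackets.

Answer: [50,100] [100,200] [200,400] [400,800] [800,1600] [1205,2410]

Derivation:
Computing bounds per retry:
  i=0: D_i=min(100*2^0,2410)=100, bounds=[50,100]
  i=1: D_i=min(100*2^1,2410)=200, bounds=[100,200]
  i=2: D_i=min(100*2^2,2410)=400, bounds=[200,400]
  i=3: D_i=min(100*2^3,2410)=800, bounds=[400,800]
  i=4: D_i=min(100*2^4,2410)=1600, bounds=[800,1600]
  i=5: D_i=min(100*2^5,2410)=2410, bounds=[1205,2410]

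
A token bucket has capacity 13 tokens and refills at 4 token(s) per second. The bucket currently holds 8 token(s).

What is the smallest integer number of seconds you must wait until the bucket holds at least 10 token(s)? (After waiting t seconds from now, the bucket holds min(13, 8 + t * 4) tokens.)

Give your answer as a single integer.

Answer: 1

Derivation:
Need 8 + t * 4 >= 10, so t >= 2/4.
Smallest integer t = ceil(2/4) = 1.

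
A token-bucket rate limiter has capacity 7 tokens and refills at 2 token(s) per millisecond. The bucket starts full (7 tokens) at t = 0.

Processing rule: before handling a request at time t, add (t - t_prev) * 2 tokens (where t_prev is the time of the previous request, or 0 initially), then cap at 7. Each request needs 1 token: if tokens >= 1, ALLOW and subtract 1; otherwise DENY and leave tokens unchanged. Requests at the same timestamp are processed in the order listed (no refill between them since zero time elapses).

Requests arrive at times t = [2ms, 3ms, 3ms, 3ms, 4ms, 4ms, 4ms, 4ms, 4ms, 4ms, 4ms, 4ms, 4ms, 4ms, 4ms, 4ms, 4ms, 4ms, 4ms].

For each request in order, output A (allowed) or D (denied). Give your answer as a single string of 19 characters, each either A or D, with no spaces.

Simulating step by step:
  req#1 t=2ms: ALLOW
  req#2 t=3ms: ALLOW
  req#3 t=3ms: ALLOW
  req#4 t=3ms: ALLOW
  req#5 t=4ms: ALLOW
  req#6 t=4ms: ALLOW
  req#7 t=4ms: ALLOW
  req#8 t=4ms: ALLOW
  req#9 t=4ms: ALLOW
  req#10 t=4ms: ALLOW
  req#11 t=4ms: DENY
  req#12 t=4ms: DENY
  req#13 t=4ms: DENY
  req#14 t=4ms: DENY
  req#15 t=4ms: DENY
  req#16 t=4ms: DENY
  req#17 t=4ms: DENY
  req#18 t=4ms: DENY
  req#19 t=4ms: DENY

Answer: AAAAAAAAAADDDDDDDDD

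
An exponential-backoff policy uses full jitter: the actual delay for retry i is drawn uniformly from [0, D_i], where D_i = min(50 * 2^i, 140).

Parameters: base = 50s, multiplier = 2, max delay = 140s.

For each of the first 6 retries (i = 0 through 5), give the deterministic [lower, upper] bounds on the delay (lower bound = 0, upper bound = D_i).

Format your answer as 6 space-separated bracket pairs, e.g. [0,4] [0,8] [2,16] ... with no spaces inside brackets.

Computing bounds per retry:
  i=0: D_i=min(50*2^0,140)=50, bounds=[0,50]
  i=1: D_i=min(50*2^1,140)=100, bounds=[0,100]
  i=2: D_i=min(50*2^2,140)=140, bounds=[0,140]
  i=3: D_i=min(50*2^3,140)=140, bounds=[0,140]
  i=4: D_i=min(50*2^4,140)=140, bounds=[0,140]
  i=5: D_i=min(50*2^5,140)=140, bounds=[0,140]

Answer: [0,50] [0,100] [0,140] [0,140] [0,140] [0,140]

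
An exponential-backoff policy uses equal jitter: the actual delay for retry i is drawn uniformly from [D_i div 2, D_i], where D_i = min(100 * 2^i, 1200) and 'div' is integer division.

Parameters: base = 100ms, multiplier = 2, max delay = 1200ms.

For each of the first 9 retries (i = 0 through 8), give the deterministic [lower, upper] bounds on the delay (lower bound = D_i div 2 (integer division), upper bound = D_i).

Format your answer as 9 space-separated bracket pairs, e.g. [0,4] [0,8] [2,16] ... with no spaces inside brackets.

Answer: [50,100] [100,200] [200,400] [400,800] [600,1200] [600,1200] [600,1200] [600,1200] [600,1200]

Derivation:
Computing bounds per retry:
  i=0: D_i=min(100*2^0,1200)=100, bounds=[50,100]
  i=1: D_i=min(100*2^1,1200)=200, bounds=[100,200]
  i=2: D_i=min(100*2^2,1200)=400, bounds=[200,400]
  i=3: D_i=min(100*2^3,1200)=800, bounds=[400,800]
  i=4: D_i=min(100*2^4,1200)=1200, bounds=[600,1200]
  i=5: D_i=min(100*2^5,1200)=1200, bounds=[600,1200]
  i=6: D_i=min(100*2^6,1200)=1200, bounds=[600,1200]
  i=7: D_i=min(100*2^7,1200)=1200, bounds=[600,1200]
  i=8: D_i=min(100*2^8,1200)=1200, bounds=[600,1200]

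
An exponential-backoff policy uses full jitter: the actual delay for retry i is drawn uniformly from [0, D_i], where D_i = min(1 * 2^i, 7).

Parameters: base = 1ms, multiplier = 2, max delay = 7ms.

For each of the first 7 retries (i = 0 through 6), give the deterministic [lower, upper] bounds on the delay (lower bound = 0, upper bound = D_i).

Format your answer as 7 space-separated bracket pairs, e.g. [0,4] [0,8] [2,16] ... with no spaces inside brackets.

Computing bounds per retry:
  i=0: D_i=min(1*2^0,7)=1, bounds=[0,1]
  i=1: D_i=min(1*2^1,7)=2, bounds=[0,2]
  i=2: D_i=min(1*2^2,7)=4, bounds=[0,4]
  i=3: D_i=min(1*2^3,7)=7, bounds=[0,7]
  i=4: D_i=min(1*2^4,7)=7, bounds=[0,7]
  i=5: D_i=min(1*2^5,7)=7, bounds=[0,7]
  i=6: D_i=min(1*2^6,7)=7, bounds=[0,7]

Answer: [0,1] [0,2] [0,4] [0,7] [0,7] [0,7] [0,7]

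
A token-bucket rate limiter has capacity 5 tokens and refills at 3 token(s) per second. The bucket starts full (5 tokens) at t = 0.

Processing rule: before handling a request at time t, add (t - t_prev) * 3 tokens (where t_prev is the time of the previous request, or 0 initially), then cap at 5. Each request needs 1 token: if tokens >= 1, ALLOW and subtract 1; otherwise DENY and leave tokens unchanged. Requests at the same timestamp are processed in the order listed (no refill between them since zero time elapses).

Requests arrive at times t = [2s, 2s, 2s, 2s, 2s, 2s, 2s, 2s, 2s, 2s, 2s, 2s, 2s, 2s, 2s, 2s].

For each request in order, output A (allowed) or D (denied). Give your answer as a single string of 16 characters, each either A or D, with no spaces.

Answer: AAAAADDDDDDDDDDD

Derivation:
Simulating step by step:
  req#1 t=2s: ALLOW
  req#2 t=2s: ALLOW
  req#3 t=2s: ALLOW
  req#4 t=2s: ALLOW
  req#5 t=2s: ALLOW
  req#6 t=2s: DENY
  req#7 t=2s: DENY
  req#8 t=2s: DENY
  req#9 t=2s: DENY
  req#10 t=2s: DENY
  req#11 t=2s: DENY
  req#12 t=2s: DENY
  req#13 t=2s: DENY
  req#14 t=2s: DENY
  req#15 t=2s: DENY
  req#16 t=2s: DENY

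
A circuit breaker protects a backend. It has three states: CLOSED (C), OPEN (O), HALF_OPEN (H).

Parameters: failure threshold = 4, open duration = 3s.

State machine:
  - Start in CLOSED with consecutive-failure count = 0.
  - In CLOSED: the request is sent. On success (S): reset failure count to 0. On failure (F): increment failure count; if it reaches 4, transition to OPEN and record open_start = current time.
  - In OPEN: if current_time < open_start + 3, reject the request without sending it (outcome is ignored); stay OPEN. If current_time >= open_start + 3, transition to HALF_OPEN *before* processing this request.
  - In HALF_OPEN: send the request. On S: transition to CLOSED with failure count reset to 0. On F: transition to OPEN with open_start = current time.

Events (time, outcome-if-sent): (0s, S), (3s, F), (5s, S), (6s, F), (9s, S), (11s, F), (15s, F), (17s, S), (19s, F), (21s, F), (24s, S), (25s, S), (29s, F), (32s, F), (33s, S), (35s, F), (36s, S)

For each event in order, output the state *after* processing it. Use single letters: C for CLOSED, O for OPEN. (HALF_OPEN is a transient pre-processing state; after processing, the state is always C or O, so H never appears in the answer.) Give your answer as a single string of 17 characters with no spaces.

State after each event:
  event#1 t=0s outcome=S: state=CLOSED
  event#2 t=3s outcome=F: state=CLOSED
  event#3 t=5s outcome=S: state=CLOSED
  event#4 t=6s outcome=F: state=CLOSED
  event#5 t=9s outcome=S: state=CLOSED
  event#6 t=11s outcome=F: state=CLOSED
  event#7 t=15s outcome=F: state=CLOSED
  event#8 t=17s outcome=S: state=CLOSED
  event#9 t=19s outcome=F: state=CLOSED
  event#10 t=21s outcome=F: state=CLOSED
  event#11 t=24s outcome=S: state=CLOSED
  event#12 t=25s outcome=S: state=CLOSED
  event#13 t=29s outcome=F: state=CLOSED
  event#14 t=32s outcome=F: state=CLOSED
  event#15 t=33s outcome=S: state=CLOSED
  event#16 t=35s outcome=F: state=CLOSED
  event#17 t=36s outcome=S: state=CLOSED

Answer: CCCCCCCCCCCCCCCCC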